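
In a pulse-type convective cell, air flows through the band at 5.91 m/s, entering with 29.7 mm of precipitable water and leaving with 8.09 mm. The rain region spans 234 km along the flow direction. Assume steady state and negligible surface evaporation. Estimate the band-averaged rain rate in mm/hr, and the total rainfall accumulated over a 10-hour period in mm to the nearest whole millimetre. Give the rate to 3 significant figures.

Column moisture flux per unit crosswind length is F = V × PW.
Inflow: F_in = 5.91 × 29.7 = 175.527 mm·m/s
Outflow: F_out = 5.91 × 8.09 = 47.8119 mm·m/s
Steady-state rate R = (F_in − F_out)/L = (175.527 − 47.8119) / 234000 m = 5.458e-04 mm/s.
R = 5.458e-04 × 3600 = 1.96 mm/hr.
Over 10 h: total = 1.96 × 10 = 19.6 ≈ 20 mm.

R ≈ 1.96 mm/hr; total ≈ 20 mm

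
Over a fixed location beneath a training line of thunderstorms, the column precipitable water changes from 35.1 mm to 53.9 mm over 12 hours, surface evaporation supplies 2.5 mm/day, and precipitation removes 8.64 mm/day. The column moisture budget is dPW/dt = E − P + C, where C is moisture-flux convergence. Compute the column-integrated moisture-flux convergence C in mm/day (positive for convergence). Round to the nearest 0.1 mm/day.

dPW/dt = (53.9 − 35.1) mm / (12/24 day) = +37.600 mm/day.
C = dPW/dt − E + P = (+37.600) − 2.5 + 8.64 = 43.7 mm/day.

C ≈ 43.7 mm/day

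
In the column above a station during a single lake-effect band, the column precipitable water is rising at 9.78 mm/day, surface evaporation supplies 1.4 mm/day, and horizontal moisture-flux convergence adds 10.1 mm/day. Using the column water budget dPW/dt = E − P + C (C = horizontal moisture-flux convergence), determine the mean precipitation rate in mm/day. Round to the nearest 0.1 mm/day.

dPW/dt = +9.78 mm/day.
P = E + C − dPW/dt = 1.4 + (10.1) − (+9.78) = 1.7 mm/day.

P ≈ 1.7 mm/day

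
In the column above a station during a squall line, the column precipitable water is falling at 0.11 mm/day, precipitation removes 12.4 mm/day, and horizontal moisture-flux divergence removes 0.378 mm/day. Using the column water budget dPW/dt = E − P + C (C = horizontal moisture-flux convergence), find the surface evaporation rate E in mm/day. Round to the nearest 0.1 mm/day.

E ≈ 12.7 mm/day

dPW/dt = -0.11 mm/day.
E = dPW/dt + P − C = (-0.11) + 12.4 − (-0.378) = 12.7 mm/day.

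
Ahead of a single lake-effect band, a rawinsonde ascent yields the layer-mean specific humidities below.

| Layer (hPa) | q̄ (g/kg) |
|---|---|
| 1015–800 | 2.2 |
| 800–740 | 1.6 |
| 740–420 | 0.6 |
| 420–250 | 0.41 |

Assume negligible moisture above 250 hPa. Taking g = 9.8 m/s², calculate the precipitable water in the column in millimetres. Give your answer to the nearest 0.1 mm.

PW ≈ 8.5 mm

Precipitable water is the column-integrated vapour mass per unit area: PW = (1/g) Σ q̄ Δp, with q in kg/kg and Δp in Pa (1 kg/m² of water = 1 mm).
Layer 1015–800 hPa: Δp = 215 hPa = 21500 Pa, q̄ = 0.0022 kg/kg → 0.0022 × 21500 / 9.8 = 4.83 mm
Layer 800–740 hPa: Δp = 60 hPa = 6000 Pa, q̄ = 0.0016 kg/kg → 0.0016 × 6000 / 9.8 = 0.98 mm
Layer 740–420 hPa: Δp = 320 hPa = 32000 Pa, q̄ = 0.0006 kg/kg → 0.0006 × 32000 / 9.8 = 1.96 mm
Layer 420–250 hPa: Δp = 170 hPa = 17000 Pa, q̄ = 0.00041 kg/kg → 0.00041 × 17000 / 9.8 = 0.71 mm
PW = 4.83 + 0.98 + 1.96 + 0.71 = 8.48 ≈ 8.5 mm.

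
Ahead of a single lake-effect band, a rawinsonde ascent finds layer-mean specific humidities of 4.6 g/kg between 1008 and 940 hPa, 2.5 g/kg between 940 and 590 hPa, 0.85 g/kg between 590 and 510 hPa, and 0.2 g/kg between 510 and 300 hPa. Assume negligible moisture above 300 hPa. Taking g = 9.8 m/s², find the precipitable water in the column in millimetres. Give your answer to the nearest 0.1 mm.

Precipitable water is the column-integrated vapour mass per unit area: PW = (1/g) Σ q̄ Δp, with q in kg/kg and Δp in Pa (1 kg/m² of water = 1 mm).
Layer 1008–940 hPa: Δp = 68 hPa = 6800 Pa, q̄ = 0.0046 kg/kg → 0.0046 × 6800 / 9.8 = 3.19 mm
Layer 940–590 hPa: Δp = 350 hPa = 35000 Pa, q̄ = 0.0025 kg/kg → 0.0025 × 35000 / 9.8 = 8.93 mm
Layer 590–510 hPa: Δp = 80 hPa = 8000 Pa, q̄ = 0.00085 kg/kg → 0.00085 × 8000 / 9.8 = 0.69 mm
Layer 510–300 hPa: Δp = 210 hPa = 21000 Pa, q̄ = 0.0002 kg/kg → 0.0002 × 21000 / 9.8 = 0.43 mm
PW = 3.19 + 8.93 + 0.69 + 0.43 = 13.24 ≈ 13.2 mm.

PW ≈ 13.2 mm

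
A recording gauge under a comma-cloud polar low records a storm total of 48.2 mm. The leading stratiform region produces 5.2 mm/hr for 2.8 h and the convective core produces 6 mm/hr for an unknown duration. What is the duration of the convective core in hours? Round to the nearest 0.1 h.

Known phases: 5.2 × 2.8 = 14.56 mm.
Remaining depth = 48.2 − 14.56 = 33.64 mm.
Duration = 33.64 / 6 = 5.6 h.

duration ≈ 5.6 h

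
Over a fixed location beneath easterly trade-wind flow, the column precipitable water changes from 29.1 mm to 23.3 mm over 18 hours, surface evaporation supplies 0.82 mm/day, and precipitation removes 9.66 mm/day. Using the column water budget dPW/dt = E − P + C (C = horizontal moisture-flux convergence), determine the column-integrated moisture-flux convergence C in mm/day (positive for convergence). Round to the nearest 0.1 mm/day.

dPW/dt = (23.3 − 29.1) mm / (18/24 day) = -7.733 mm/day.
C = dPW/dt − E + P = (-7.733) − 0.82 + 9.66 = 1.1 mm/day.

C ≈ 1.1 mm/day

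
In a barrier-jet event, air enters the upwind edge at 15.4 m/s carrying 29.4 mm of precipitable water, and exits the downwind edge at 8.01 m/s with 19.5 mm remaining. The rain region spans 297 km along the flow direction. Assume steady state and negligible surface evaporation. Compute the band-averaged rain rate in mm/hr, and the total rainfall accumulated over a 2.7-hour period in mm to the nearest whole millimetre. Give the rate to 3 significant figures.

Column moisture flux per unit crosswind length is F = V × PW.
Inflow: F_in = 15.4 × 29.4 = 452.76 mm·m/s
Outflow: F_out = 8.01 × 19.5 = 156.195 mm·m/s
Steady-state rate R = (F_in − F_out)/L = (452.76 − 156.195) / 297000 m = 9.985e-04 mm/s.
R = 9.985e-04 × 3600 = 3.59 mm/hr.
Over 2.7 h: total = 3.59 × 2.7 = 9.693 ≈ 10 mm.

R ≈ 3.59 mm/hr; total ≈ 10 mm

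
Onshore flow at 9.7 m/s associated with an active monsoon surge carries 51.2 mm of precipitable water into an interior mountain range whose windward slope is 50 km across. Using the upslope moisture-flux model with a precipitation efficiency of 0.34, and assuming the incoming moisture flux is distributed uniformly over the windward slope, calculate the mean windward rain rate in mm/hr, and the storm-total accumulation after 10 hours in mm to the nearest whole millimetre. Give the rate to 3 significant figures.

Incoming column moisture flux per unit ridge length: F = V × PW = 9.7 × 51.2 = 496.64 mm·m/s.
Spread over the 50 km slope with efficiency ε = 0.34: R = ε·F/W = 0.34 × 496.64 / 50000 m = 3.377e-03 mm/s.
R = 3.377e-03 × 3600 = 12.2 mm/hr.
Over 10 h: total = 12.2 × 10 = 122 mm.

R ≈ 12.2 mm/hr; total ≈ 122 mm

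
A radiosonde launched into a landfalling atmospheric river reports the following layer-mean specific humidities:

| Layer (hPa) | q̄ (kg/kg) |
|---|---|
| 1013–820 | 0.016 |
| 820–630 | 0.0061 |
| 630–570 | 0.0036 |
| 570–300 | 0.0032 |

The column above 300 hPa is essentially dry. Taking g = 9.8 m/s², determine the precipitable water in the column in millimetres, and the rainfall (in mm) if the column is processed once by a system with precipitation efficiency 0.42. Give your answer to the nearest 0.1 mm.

PW ≈ 54.4 mm; rainfall ≈ 22.8 mm

Precipitable water is the column-integrated vapour mass per unit area: PW = (1/g) Σ q̄ Δp, with q in kg/kg and Δp in Pa (1 kg/m² of water = 1 mm).
Layer 1013–820 hPa: Δp = 193 hPa = 19300 Pa, q̄ = 0.016 kg/kg → 0.016 × 19300 / 9.8 = 31.51 mm
Layer 820–630 hPa: Δp = 190 hPa = 19000 Pa, q̄ = 0.0061 kg/kg → 0.0061 × 19000 / 9.8 = 11.83 mm
Layer 630–570 hPa: Δp = 60 hPa = 6000 Pa, q̄ = 0.0036 kg/kg → 0.0036 × 6000 / 9.8 = 2.20 mm
Layer 570–300 hPa: Δp = 270 hPa = 27000 Pa, q̄ = 0.0032 kg/kg → 0.0032 × 27000 / 9.8 = 8.82 mm
PW = 31.51 + 11.83 + 2.20 + 8.82 = 54.36 ≈ 54.4 mm.
Rainfall = ε × PW = 0.42 × 54.4 = 22.8 mm.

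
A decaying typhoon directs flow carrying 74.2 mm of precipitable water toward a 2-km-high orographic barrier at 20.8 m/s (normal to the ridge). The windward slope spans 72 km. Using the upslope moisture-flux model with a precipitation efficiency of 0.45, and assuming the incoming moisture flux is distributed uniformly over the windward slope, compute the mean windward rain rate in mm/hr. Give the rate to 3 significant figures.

R ≈ 34.7 mm/hr

Incoming column moisture flux per unit ridge length: F = V × PW = 20.8 × 74.2 = 1543.36 mm·m/s.
Spread over the 72 km slope with efficiency ε = 0.45: R = ε·F/W = 0.45 × 1543.36 / 72000 m = 9.646e-03 mm/s.
R = 9.646e-03 × 3600 = 34.7 mm/hr.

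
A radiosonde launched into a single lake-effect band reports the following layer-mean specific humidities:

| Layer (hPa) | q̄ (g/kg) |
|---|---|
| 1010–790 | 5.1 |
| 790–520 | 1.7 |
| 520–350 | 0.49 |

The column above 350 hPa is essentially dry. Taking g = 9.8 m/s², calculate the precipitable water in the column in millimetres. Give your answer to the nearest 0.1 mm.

Precipitable water is the column-integrated vapour mass per unit area: PW = (1/g) Σ q̄ Δp, with q in kg/kg and Δp in Pa (1 kg/m² of water = 1 mm).
Layer 1010–790 hPa: Δp = 220 hPa = 22000 Pa, q̄ = 0.0051 kg/kg → 0.0051 × 22000 / 9.8 = 11.45 mm
Layer 790–520 hPa: Δp = 270 hPa = 27000 Pa, q̄ = 0.0017 kg/kg → 0.0017 × 27000 / 9.8 = 4.68 mm
Layer 520–350 hPa: Δp = 170 hPa = 17000 Pa, q̄ = 0.00049 kg/kg → 0.00049 × 17000 / 9.8 = 0.85 mm
PW = 11.45 + 4.68 + 0.85 = 16.98 ≈ 17.0 mm.

PW ≈ 17.0 mm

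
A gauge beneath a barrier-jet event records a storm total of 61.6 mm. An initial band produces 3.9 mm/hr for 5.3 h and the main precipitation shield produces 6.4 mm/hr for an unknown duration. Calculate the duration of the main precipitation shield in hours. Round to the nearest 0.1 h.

Known phases: 3.9 × 5.3 = 20.67 mm.
Remaining depth = 61.6 − 20.67 = 40.93 mm.
Duration = 40.93 / 6.4 = 6.4 h.

duration ≈ 6.4 h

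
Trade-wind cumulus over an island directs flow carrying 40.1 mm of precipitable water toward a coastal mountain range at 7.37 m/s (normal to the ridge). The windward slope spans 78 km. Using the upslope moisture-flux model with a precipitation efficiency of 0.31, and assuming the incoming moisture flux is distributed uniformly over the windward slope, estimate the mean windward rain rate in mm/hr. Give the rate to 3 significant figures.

Incoming column moisture flux per unit ridge length: F = V × PW = 7.37 × 40.1 = 295.537 mm·m/s.
Spread over the 78 km slope with efficiency ε = 0.31: R = ε·F/W = 0.31 × 295.537 / 78000 m = 1.175e-03 mm/s.
R = 1.175e-03 × 3600 = 4.23 mm/hr.

R ≈ 4.23 mm/hr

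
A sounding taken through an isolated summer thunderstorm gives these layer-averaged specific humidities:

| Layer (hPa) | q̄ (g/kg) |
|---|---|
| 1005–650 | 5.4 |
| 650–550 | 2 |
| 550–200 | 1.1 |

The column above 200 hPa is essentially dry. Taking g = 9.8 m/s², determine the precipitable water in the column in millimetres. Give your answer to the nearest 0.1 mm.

PW ≈ 25.5 mm

Precipitable water is the column-integrated vapour mass per unit area: PW = (1/g) Σ q̄ Δp, with q in kg/kg and Δp in Pa (1 kg/m² of water = 1 mm).
Layer 1005–650 hPa: Δp = 355 hPa = 35500 Pa, q̄ = 0.0054 kg/kg → 0.0054 × 35500 / 9.8 = 19.56 mm
Layer 650–550 hPa: Δp = 100 hPa = 10000 Pa, q̄ = 0.002 kg/kg → 0.002 × 10000 / 9.8 = 2.04 mm
Layer 550–200 hPa: Δp = 350 hPa = 35000 Pa, q̄ = 0.0011 kg/kg → 0.0011 × 35000 / 9.8 = 3.93 mm
PW = 19.56 + 2.04 + 3.93 = 25.53 ≈ 25.5 mm.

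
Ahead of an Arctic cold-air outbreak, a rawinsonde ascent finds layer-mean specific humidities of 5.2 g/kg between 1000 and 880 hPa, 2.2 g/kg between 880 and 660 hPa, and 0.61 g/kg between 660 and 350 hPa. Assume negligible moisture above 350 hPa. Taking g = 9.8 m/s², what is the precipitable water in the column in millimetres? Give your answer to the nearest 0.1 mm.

Precipitable water is the column-integrated vapour mass per unit area: PW = (1/g) Σ q̄ Δp, with q in kg/kg and Δp in Pa (1 kg/m² of water = 1 mm).
Layer 1000–880 hPa: Δp = 120 hPa = 12000 Pa, q̄ = 0.0052 kg/kg → 0.0052 × 12000 / 9.8 = 6.37 mm
Layer 880–660 hPa: Δp = 220 hPa = 22000 Pa, q̄ = 0.0022 kg/kg → 0.0022 × 22000 / 9.8 = 4.94 mm
Layer 660–350 hPa: Δp = 310 hPa = 31000 Pa, q̄ = 0.00061 kg/kg → 0.00061 × 31000 / 9.8 = 1.93 mm
PW = 6.37 + 4.94 + 1.93 = 13.24 ≈ 13.2 mm.

PW ≈ 13.2 mm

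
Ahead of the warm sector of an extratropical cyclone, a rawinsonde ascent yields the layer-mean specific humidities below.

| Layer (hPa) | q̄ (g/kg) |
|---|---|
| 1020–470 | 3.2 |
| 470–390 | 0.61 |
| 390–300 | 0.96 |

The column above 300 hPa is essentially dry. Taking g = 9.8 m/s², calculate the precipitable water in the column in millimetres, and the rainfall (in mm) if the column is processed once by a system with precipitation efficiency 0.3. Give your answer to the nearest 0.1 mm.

Precipitable water is the column-integrated vapour mass per unit area: PW = (1/g) Σ q̄ Δp, with q in kg/kg and Δp in Pa (1 kg/m² of water = 1 mm).
Layer 1020–470 hPa: Δp = 550 hPa = 55000 Pa, q̄ = 0.0032 kg/kg → 0.0032 × 55000 / 9.8 = 17.96 mm
Layer 470–390 hPa: Δp = 80 hPa = 8000 Pa, q̄ = 0.00061 kg/kg → 0.00061 × 8000 / 9.8 = 0.50 mm
Layer 390–300 hPa: Δp = 90 hPa = 9000 Pa, q̄ = 0.00096 kg/kg → 0.00096 × 9000 / 9.8 = 0.88 mm
PW = 17.96 + 0.50 + 0.88 = 19.34 ≈ 19.3 mm.
Rainfall = ε × PW = 0.3 × 19.3 = 5.8 mm.

PW ≈ 19.3 mm; rainfall ≈ 5.8 mm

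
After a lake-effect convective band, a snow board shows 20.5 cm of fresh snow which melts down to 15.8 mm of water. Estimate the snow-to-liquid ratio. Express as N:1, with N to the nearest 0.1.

Ratio = snow depth / SWE = 205 mm / 15.8 mm = 13.0, i.e. 13.0:1.

ratio ≈ 13.0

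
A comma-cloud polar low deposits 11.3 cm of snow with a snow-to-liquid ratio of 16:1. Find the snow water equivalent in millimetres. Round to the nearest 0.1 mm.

SWE ≈ 7.1 mm

SWE = snow depth / ratio = 11.3 cm / 16 = 0.706 cm = 7.1 mm.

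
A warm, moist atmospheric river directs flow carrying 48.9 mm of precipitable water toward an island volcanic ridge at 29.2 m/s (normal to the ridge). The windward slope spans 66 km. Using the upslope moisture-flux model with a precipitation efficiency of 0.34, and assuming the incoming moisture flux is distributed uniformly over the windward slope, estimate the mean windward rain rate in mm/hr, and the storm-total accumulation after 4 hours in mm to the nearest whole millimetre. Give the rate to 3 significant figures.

R ≈ 26.5 mm/hr; total ≈ 106 mm

Incoming column moisture flux per unit ridge length: F = V × PW = 29.2 × 48.9 = 1427.88 mm·m/s.
Spread over the 66 km slope with efficiency ε = 0.34: R = ε·F/W = 0.34 × 1427.88 / 66000 m = 7.356e-03 mm/s.
R = 7.356e-03 × 3600 = 26.5 mm/hr.
Over 4 h: total = 26.5 × 4 = 106 mm.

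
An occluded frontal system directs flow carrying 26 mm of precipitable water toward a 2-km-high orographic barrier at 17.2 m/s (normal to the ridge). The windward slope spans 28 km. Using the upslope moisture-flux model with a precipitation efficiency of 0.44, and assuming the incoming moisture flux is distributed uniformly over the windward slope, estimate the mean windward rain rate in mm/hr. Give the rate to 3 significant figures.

Incoming column moisture flux per unit ridge length: F = V × PW = 17.2 × 26 = 447.2 mm·m/s.
Spread over the 28 km slope with efficiency ε = 0.44: R = ε·F/W = 0.44 × 447.2 / 28000 m = 7.027e-03 mm/s.
R = 7.027e-03 × 3600 = 25.3 mm/hr.

R ≈ 25.3 mm/hr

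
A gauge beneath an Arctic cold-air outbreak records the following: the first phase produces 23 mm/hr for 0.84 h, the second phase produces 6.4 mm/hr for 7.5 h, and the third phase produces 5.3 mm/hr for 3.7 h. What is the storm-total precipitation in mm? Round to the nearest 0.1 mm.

total ≈ 86.9 mm

Total = Σ Rᵢ Δtᵢ = 23 × 0.84 + 6.4 × 7.5 + 5.3 × 3.7
      = 19.32 + 48 + 19.61 = 86.9 mm.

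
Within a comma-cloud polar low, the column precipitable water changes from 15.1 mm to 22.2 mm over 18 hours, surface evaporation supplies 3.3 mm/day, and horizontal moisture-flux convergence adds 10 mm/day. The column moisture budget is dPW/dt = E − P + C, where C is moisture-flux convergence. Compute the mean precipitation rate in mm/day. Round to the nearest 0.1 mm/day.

dPW/dt = (22.2 − 15.1) mm / (18/24 day) = +9.467 mm/day.
P = E + C − dPW/dt = 3.3 + (10) − (+9.467) = 3.8 mm/day.

P ≈ 3.8 mm/day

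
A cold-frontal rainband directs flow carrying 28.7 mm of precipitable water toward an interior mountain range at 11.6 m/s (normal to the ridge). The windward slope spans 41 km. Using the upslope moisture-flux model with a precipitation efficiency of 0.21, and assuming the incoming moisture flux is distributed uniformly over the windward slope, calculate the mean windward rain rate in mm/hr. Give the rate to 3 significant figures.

Incoming column moisture flux per unit ridge length: F = V × PW = 11.6 × 28.7 = 332.92 mm·m/s.
Spread over the 41 km slope with efficiency ε = 0.21: R = ε·F/W = 0.21 × 332.92 / 41000 m = 1.705e-03 mm/s.
R = 1.705e-03 × 3600 = 6.14 mm/hr.

R ≈ 6.14 mm/hr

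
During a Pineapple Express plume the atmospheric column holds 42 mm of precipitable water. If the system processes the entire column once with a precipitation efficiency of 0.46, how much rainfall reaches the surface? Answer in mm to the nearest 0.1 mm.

Rainfall = ε × PW = 0.46 × 42 = 19.3 mm.

rainfall ≈ 19.3 mm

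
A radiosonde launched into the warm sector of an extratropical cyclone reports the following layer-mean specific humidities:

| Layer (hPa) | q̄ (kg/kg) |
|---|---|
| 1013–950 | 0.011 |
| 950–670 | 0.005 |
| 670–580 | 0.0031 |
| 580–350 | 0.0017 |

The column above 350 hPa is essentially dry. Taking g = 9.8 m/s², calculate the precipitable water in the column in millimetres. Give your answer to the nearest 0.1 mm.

Precipitable water is the column-integrated vapour mass per unit area: PW = (1/g) Σ q̄ Δp, with q in kg/kg and Δp in Pa (1 kg/m² of water = 1 mm).
Layer 1013–950 hPa: Δp = 63 hPa = 6300 Pa, q̄ = 0.011 kg/kg → 0.011 × 6300 / 9.8 = 7.07 mm
Layer 950–670 hPa: Δp = 280 hPa = 28000 Pa, q̄ = 0.005 kg/kg → 0.005 × 28000 / 9.8 = 14.29 mm
Layer 670–580 hPa: Δp = 90 hPa = 9000 Pa, q̄ = 0.0031 kg/kg → 0.0031 × 9000 / 9.8 = 2.85 mm
Layer 580–350 hPa: Δp = 230 hPa = 23000 Pa, q̄ = 0.0017 kg/kg → 0.0017 × 23000 / 9.8 = 3.99 mm
PW = 7.07 + 14.29 + 2.85 + 3.99 = 28.20 ≈ 28.2 mm.

PW ≈ 28.2 mm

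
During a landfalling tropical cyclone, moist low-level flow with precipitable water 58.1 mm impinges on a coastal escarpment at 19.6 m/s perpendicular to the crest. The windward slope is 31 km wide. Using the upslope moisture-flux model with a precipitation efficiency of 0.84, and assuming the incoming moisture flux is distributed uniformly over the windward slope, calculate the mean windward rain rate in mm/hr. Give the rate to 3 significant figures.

R ≈ 111 mm/hr

Incoming column moisture flux per unit ridge length: F = V × PW = 19.6 × 58.1 = 1138.76 mm·m/s.
Spread over the 31 km slope with efficiency ε = 0.84: R = ε·F/W = 0.84 × 1138.76 / 31000 m = 3.086e-02 mm/s.
R = 3.086e-02 × 3600 = 111 mm/hr.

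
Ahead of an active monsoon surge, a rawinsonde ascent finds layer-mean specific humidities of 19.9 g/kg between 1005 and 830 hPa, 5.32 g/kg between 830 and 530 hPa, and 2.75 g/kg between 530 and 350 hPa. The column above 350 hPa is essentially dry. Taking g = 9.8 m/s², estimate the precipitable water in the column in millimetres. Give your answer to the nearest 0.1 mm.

Precipitable water is the column-integrated vapour mass per unit area: PW = (1/g) Σ q̄ Δp, with q in kg/kg and Δp in Pa (1 kg/m² of water = 1 mm).
Layer 1005–830 hPa: Δp = 175 hPa = 17500 Pa, q̄ = 0.0199 kg/kg → 0.0199 × 17500 / 9.8 = 35.54 mm
Layer 830–530 hPa: Δp = 300 hPa = 30000 Pa, q̄ = 0.00532 kg/kg → 0.00532 × 30000 / 9.8 = 16.29 mm
Layer 530–350 hPa: Δp = 180 hPa = 18000 Pa, q̄ = 0.00275 kg/kg → 0.00275 × 18000 / 9.8 = 5.05 mm
PW = 35.54 + 16.29 + 5.05 = 56.88 ≈ 56.9 mm.

PW ≈ 56.9 mm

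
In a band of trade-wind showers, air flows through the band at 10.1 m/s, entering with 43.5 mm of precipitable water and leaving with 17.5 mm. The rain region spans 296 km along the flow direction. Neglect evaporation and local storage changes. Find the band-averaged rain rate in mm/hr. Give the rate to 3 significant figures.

Column moisture flux per unit crosswind length is F = V × PW.
Inflow: F_in = 10.1 × 43.5 = 439.35 mm·m/s
Outflow: F_out = 10.1 × 17.5 = 176.75 mm·m/s
Steady-state rate R = (F_in − F_out)/L = (439.35 − 176.75) / 296000 m = 8.872e-04 mm/s.
R = 8.872e-04 × 3600 = 3.19 mm/hr.

R ≈ 3.19 mm/hr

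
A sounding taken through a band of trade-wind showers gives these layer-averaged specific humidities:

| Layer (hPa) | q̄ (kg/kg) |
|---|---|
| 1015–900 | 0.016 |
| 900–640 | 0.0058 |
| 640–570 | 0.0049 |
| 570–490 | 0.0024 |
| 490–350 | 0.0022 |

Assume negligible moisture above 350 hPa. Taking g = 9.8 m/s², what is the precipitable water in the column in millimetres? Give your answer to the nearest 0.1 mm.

PW ≈ 42.8 mm

Precipitable water is the column-integrated vapour mass per unit area: PW = (1/g) Σ q̄ Δp, with q in kg/kg and Δp in Pa (1 kg/m² of water = 1 mm).
Layer 1015–900 hPa: Δp = 115 hPa = 11500 Pa, q̄ = 0.016 kg/kg → 0.016 × 11500 / 9.8 = 18.78 mm
Layer 900–640 hPa: Δp = 260 hPa = 26000 Pa, q̄ = 0.0058 kg/kg → 0.0058 × 26000 / 9.8 = 15.39 mm
Layer 640–570 hPa: Δp = 70 hPa = 7000 Pa, q̄ = 0.0049 kg/kg → 0.0049 × 7000 / 9.8 = 3.50 mm
Layer 570–490 hPa: Δp = 80 hPa = 8000 Pa, q̄ = 0.0024 kg/kg → 0.0024 × 8000 / 9.8 = 1.96 mm
Layer 490–350 hPa: Δp = 140 hPa = 14000 Pa, q̄ = 0.0022 kg/kg → 0.0022 × 14000 / 9.8 = 3.14 mm
PW = 18.78 + 15.39 + 3.50 + 1.96 + 3.14 = 42.77 ≈ 42.8 mm.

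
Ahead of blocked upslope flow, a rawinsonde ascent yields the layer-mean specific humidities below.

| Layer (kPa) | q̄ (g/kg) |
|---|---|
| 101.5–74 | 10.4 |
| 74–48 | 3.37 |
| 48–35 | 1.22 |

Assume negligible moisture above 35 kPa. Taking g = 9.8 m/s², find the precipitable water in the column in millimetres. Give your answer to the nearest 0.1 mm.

PW ≈ 39.7 mm

Precipitable water is the column-integrated vapour mass per unit area: PW = (1/g) Σ q̄ Δp, with q in kg/kg and Δp in Pa (1 kg/m² of water = 1 mm).
Layer 101.5–74 kPa: Δp = 275 hPa = 27500 Pa, q̄ = 0.0104 kg/kg → 0.0104 × 27500 / 9.8 = 29.18 mm
Layer 74–48 kPa: Δp = 260 hPa = 26000 Pa, q̄ = 0.00337 kg/kg → 0.00337 × 26000 / 9.8 = 8.94 mm
Layer 48–35 kPa: Δp = 130 hPa = 13000 Pa, q̄ = 0.00122 kg/kg → 0.00122 × 13000 / 9.8 = 1.62 mm
PW = 29.18 + 8.94 + 1.62 = 39.74 ≈ 39.7 mm.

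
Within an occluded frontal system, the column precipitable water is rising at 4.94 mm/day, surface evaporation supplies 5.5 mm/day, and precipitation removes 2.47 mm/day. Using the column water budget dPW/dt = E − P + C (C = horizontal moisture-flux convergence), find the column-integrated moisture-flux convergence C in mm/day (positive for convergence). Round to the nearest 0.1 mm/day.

dPW/dt = +4.94 mm/day.
C = dPW/dt − E + P = (+4.94) − 5.5 + 2.47 = 1.9 mm/day.

C ≈ 1.9 mm/day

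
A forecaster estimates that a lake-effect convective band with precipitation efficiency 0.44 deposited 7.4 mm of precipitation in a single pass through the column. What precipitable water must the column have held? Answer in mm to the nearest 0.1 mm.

PW ≈ 16.8 mm

PW = precipitation / ε = 7.4 / 0.44 = 16.8 mm.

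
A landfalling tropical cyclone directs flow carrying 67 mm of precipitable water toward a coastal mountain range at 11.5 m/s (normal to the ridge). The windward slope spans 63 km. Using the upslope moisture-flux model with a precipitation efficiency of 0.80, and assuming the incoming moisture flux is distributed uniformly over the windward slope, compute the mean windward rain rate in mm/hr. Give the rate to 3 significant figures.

R ≈ 35.2 mm/hr

Incoming column moisture flux per unit ridge length: F = V × PW = 11.5 × 67 = 770.5 mm·m/s.
Spread over the 63 km slope with efficiency ε = 0.80: R = ε·F/W = 0.80 × 770.5 / 63000 m = 9.784e-03 mm/s.
R = 9.784e-03 × 3600 = 35.2 mm/hr.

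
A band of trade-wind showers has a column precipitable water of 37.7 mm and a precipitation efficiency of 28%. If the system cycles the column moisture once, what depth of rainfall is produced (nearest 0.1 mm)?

Rainfall = ε × PW = 0.28 × 37.7 = 10.6 mm.

rainfall ≈ 10.6 mm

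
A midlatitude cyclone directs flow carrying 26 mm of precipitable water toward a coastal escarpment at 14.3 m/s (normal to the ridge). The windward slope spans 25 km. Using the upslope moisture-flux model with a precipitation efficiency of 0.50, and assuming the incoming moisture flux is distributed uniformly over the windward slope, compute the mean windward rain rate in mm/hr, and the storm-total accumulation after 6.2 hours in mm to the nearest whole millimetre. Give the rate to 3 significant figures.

Incoming column moisture flux per unit ridge length: F = V × PW = 14.3 × 26 = 371.8 mm·m/s.
Spread over the 25 km slope with efficiency ε = 0.50: R = ε·F/W = 0.50 × 371.8 / 25000 m = 7.436e-03 mm/s.
R = 7.436e-03 × 3600 = 26.8 mm/hr.
Over 6.2 h: total = 26.8 × 6.2 = 166.16 ≈ 166 mm.

R ≈ 26.8 mm/hr; total ≈ 166 mm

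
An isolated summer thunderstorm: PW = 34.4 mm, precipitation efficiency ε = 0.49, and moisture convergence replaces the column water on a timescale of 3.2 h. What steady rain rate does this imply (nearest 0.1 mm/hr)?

R ≈ 5.3 mm/hr

Each overturning extracts ε × PW = 0.49 × 34.4 = 16.856 mm.
Rate = ε·PW / τ = 16.856 / 3.2 h = 5.3 mm/hr.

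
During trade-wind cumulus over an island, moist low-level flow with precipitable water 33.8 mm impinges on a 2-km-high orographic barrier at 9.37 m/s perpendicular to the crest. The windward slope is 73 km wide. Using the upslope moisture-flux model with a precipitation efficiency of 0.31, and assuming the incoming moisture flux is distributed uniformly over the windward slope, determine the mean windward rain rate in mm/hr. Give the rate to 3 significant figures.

R ≈ 4.84 mm/hr

Incoming column moisture flux per unit ridge length: F = V × PW = 9.37 × 33.8 = 316.706 mm·m/s.
Spread over the 73 km slope with efficiency ε = 0.31: R = ε·F/W = 0.31 × 316.706 / 73000 m = 1.345e-03 mm/s.
R = 1.345e-03 × 3600 = 4.84 mm/hr.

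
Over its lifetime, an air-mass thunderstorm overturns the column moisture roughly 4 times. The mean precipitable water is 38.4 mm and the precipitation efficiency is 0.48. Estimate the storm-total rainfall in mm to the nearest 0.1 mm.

rainfall ≈ 73.7 mm

Each cycle deposits ε × PW = 0.48 × 38.4 = 18.432 mm.
Over 4 cycles: 4 × 18.432 = 73.7 mm.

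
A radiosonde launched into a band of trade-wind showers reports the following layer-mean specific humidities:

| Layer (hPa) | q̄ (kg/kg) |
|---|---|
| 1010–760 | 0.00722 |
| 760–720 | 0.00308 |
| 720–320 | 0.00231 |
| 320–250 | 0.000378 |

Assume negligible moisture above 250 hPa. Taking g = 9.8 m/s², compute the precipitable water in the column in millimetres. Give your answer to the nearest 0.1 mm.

PW ≈ 29.4 mm

Precipitable water is the column-integrated vapour mass per unit area: PW = (1/g) Σ q̄ Δp, with q in kg/kg and Δp in Pa (1 kg/m² of water = 1 mm).
Layer 1010–760 hPa: Δp = 250 hPa = 25000 Pa, q̄ = 0.00722 kg/kg → 0.00722 × 25000 / 9.8 = 18.42 mm
Layer 760–720 hPa: Δp = 40 hPa = 4000 Pa, q̄ = 0.00308 kg/kg → 0.00308 × 4000 / 9.8 = 1.26 mm
Layer 720–320 hPa: Δp = 400 hPa = 40000 Pa, q̄ = 0.00231 kg/kg → 0.00231 × 40000 / 9.8 = 9.43 mm
Layer 320–250 hPa: Δp = 70 hPa = 7000 Pa, q̄ = 0.000378 kg/kg → 0.000378 × 7000 / 9.8 = 0.27 mm
PW = 18.42 + 1.26 + 9.43 + 0.27 = 29.38 ≈ 29.4 mm.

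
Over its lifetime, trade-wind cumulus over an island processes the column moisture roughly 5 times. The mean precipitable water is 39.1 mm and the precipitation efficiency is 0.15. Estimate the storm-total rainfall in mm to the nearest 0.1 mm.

Each cycle deposits ε × PW = 0.15 × 39.1 = 5.865 mm.
Over 5 cycles: 5 × 5.865 = 29.3 mm.

rainfall ≈ 29.3 mm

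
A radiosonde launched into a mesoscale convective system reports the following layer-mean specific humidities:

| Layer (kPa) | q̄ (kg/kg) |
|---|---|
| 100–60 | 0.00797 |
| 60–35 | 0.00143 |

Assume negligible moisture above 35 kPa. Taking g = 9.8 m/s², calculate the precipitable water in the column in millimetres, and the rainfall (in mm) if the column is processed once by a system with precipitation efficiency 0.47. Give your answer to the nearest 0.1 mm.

Precipitable water is the column-integrated vapour mass per unit area: PW = (1/g) Σ q̄ Δp, with q in kg/kg and Δp in Pa (1 kg/m² of water = 1 mm).
Layer 100–60 kPa: Δp = 400 hPa = 40000 Pa, q̄ = 0.00797 kg/kg → 0.00797 × 40000 / 9.8 = 32.53 mm
Layer 60–35 kPa: Δp = 250 hPa = 25000 Pa, q̄ = 0.00143 kg/kg → 0.00143 × 25000 / 9.8 = 3.65 mm
PW = 32.53 + 3.65 = 36.18 ≈ 36.2 mm.
Rainfall = ε × PW = 0.47 × 36.2 = 17.0 mm.

PW ≈ 36.2 mm; rainfall ≈ 17.0 mm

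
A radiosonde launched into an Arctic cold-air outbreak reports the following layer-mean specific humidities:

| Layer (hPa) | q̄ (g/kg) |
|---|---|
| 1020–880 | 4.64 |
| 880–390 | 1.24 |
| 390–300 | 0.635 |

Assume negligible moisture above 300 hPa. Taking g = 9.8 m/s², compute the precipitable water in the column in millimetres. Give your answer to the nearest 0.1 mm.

Precipitable water is the column-integrated vapour mass per unit area: PW = (1/g) Σ q̄ Δp, with q in kg/kg and Δp in Pa (1 kg/m² of water = 1 mm).
Layer 1020–880 hPa: Δp = 140 hPa = 14000 Pa, q̄ = 0.00464 kg/kg → 0.00464 × 14000 / 9.8 = 6.63 mm
Layer 880–390 hPa: Δp = 490 hPa = 49000 Pa, q̄ = 0.00124 kg/kg → 0.00124 × 49000 / 9.8 = 6.20 mm
Layer 390–300 hPa: Δp = 90 hPa = 9000 Pa, q̄ = 0.000635 kg/kg → 0.000635 × 9000 / 9.8 = 0.58 mm
PW = 6.63 + 6.20 + 0.58 = 13.41 ≈ 13.4 mm.

PW ≈ 13.4 mm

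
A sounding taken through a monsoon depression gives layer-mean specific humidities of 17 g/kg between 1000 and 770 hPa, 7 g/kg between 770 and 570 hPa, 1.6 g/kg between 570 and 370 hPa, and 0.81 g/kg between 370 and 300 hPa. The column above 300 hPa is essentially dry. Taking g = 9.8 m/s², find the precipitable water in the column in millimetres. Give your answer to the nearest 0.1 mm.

PW ≈ 58.0 mm

Precipitable water is the column-integrated vapour mass per unit area: PW = (1/g) Σ q̄ Δp, with q in kg/kg and Δp in Pa (1 kg/m² of water = 1 mm).
Layer 1000–770 hPa: Δp = 230 hPa = 23000 Pa, q̄ = 0.017 kg/kg → 0.017 × 23000 / 9.8 = 39.90 mm
Layer 770–570 hPa: Δp = 200 hPa = 20000 Pa, q̄ = 0.007 kg/kg → 0.007 × 20000 / 9.8 = 14.29 mm
Layer 570–370 hPa: Δp = 200 hPa = 20000 Pa, q̄ = 0.0016 kg/kg → 0.0016 × 20000 / 9.8 = 3.27 mm
Layer 370–300 hPa: Δp = 70 hPa = 7000 Pa, q̄ = 0.00081 kg/kg → 0.00081 × 7000 / 9.8 = 0.58 mm
PW = 39.90 + 14.29 + 3.27 + 0.58 = 58.04 ≈ 58.0 mm.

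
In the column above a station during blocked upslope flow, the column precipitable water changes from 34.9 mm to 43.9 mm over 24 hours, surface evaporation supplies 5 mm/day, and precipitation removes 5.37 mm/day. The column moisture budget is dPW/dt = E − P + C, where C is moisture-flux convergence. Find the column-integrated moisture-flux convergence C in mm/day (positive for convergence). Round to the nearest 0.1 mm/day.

C ≈ 9.4 mm/day

dPW/dt = (43.9 − 34.9) mm / (24/24 day) = +9.000 mm/day.
C = dPW/dt − E + P = (+9.000) − 5 + 5.37 = 9.4 mm/day.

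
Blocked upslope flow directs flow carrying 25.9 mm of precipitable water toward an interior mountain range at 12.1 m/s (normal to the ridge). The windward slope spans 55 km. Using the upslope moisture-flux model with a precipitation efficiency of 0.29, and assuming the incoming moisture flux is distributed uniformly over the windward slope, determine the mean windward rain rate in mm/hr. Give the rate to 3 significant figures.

R ≈ 5.95 mm/hr

Incoming column moisture flux per unit ridge length: F = V × PW = 12.1 × 25.9 = 313.39 mm·m/s.
Spread over the 55 km slope with efficiency ε = 0.29: R = ε·F/W = 0.29 × 313.39 / 55000 m = 1.652e-03 mm/s.
R = 1.652e-03 × 3600 = 5.95 mm/hr.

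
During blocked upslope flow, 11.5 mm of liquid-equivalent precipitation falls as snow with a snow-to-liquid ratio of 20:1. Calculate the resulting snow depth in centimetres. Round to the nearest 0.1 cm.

snow depth ≈ 23.0 cm

Snow depth = liquid × ratio = 11.5 mm × 20 = 230 mm = 23.0 cm.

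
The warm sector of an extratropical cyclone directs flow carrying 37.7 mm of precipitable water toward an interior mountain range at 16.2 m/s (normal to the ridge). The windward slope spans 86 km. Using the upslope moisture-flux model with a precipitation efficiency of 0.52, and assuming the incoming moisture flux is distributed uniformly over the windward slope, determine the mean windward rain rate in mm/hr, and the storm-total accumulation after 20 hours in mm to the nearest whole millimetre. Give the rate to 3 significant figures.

Incoming column moisture flux per unit ridge length: F = V × PW = 16.2 × 37.7 = 610.74 mm·m/s.
Spread over the 86 km slope with efficiency ε = 0.52: R = ε·F/W = 0.52 × 610.74 / 86000 m = 3.693e-03 mm/s.
R = 3.693e-03 × 3600 = 13.3 mm/hr.
Over 20 h: total = 13.3 × 20 = 266 mm.

R ≈ 13.3 mm/hr; total ≈ 266 mm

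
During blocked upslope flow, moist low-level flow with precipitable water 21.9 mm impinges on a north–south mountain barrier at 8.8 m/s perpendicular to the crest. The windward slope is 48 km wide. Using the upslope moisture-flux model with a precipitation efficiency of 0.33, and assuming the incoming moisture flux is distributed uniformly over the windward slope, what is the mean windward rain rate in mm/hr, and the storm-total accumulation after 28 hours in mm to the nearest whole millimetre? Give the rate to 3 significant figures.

Incoming column moisture flux per unit ridge length: F = V × PW = 8.8 × 21.9 = 192.72 mm·m/s.
Spread over the 48 km slope with efficiency ε = 0.33: R = ε·F/W = 0.33 × 192.72 / 48000 m = 1.325e-03 mm/s.
R = 1.325e-03 × 3600 = 4.77 mm/hr.
Over 28 h: total = 4.77 × 28 = 133.56 ≈ 134 mm.

R ≈ 4.77 mm/hr; total ≈ 134 mm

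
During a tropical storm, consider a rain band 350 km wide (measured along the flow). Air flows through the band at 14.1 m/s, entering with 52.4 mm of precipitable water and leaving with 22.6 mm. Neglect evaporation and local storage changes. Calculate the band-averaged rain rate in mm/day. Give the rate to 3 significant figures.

R ≈ 104 mm/day

Column moisture flux per unit crosswind length is F = V × PW.
Inflow: F_in = 14.1 × 52.4 = 738.84 mm·m/s
Outflow: F_out = 14.1 × 22.6 = 318.66 mm·m/s
Steady-state rate R = (F_in − F_out)/L = (738.84 − 318.66) / 350000 m = 1.201e-03 mm/s.
R = 1.201e-03 × 3600 × 24 = 104 mm/day.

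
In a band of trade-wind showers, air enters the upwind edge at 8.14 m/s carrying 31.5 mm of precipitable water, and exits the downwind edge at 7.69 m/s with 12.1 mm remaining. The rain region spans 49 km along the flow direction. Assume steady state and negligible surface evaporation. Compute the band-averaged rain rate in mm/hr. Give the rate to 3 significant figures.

Column moisture flux per unit crosswind length is F = V × PW.
Inflow: F_in = 8.14 × 31.5 = 256.41 mm·m/s
Outflow: F_out = 7.69 × 12.1 = 93.049 mm·m/s
Steady-state rate R = (F_in − F_out)/L = (256.41 − 93.049) / 49000 m = 3.334e-03 mm/s.
R = 3.334e-03 × 3600 = 12.0 mm/hr.

R ≈ 12.0 mm/hr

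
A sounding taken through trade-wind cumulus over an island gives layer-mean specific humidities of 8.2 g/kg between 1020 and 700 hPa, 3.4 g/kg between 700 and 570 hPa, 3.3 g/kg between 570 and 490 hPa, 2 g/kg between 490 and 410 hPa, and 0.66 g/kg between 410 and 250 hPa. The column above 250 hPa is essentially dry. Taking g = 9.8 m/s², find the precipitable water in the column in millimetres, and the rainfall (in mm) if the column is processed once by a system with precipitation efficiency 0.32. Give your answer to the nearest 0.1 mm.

PW ≈ 36.7 mm; rainfall ≈ 11.7 mm

Precipitable water is the column-integrated vapour mass per unit area: PW = (1/g) Σ q̄ Δp, with q in kg/kg and Δp in Pa (1 kg/m² of water = 1 mm).
Layer 1020–700 hPa: Δp = 320 hPa = 32000 Pa, q̄ = 0.0082 kg/kg → 0.0082 × 32000 / 9.8 = 26.78 mm
Layer 700–570 hPa: Δp = 130 hPa = 13000 Pa, q̄ = 0.0034 kg/kg → 0.0034 × 13000 / 9.8 = 4.51 mm
Layer 570–490 hPa: Δp = 80 hPa = 8000 Pa, q̄ = 0.0033 kg/kg → 0.0033 × 8000 / 9.8 = 2.69 mm
Layer 490–410 hPa: Δp = 80 hPa = 8000 Pa, q̄ = 0.002 kg/kg → 0.002 × 8000 / 9.8 = 1.63 mm
Layer 410–250 hPa: Δp = 160 hPa = 16000 Pa, q̄ = 0.00066 kg/kg → 0.00066 × 16000 / 9.8 = 1.08 mm
PW = 26.78 + 4.51 + 2.69 + 1.63 + 1.08 = 36.69 ≈ 36.7 mm.
Rainfall = ε × PW = 0.32 × 36.7 = 11.7 mm.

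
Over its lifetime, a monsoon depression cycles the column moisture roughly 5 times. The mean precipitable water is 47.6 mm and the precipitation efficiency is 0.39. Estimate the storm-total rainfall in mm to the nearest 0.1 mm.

rainfall ≈ 92.8 mm

Each cycle deposits ε × PW = 0.39 × 47.6 = 18.564 mm.
Over 5 cycles: 5 × 18.564 = 92.8 mm.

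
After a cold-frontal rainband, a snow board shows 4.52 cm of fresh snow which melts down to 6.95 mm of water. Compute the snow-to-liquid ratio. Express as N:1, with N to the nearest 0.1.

Ratio = snow depth / SWE = 45.2 mm / 6.95 mm = 6.5, i.e. 6.5:1.

ratio ≈ 6.5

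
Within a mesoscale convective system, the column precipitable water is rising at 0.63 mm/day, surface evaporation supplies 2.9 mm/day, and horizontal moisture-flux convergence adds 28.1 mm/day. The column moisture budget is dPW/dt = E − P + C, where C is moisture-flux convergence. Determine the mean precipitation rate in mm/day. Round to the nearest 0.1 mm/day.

dPW/dt = +0.63 mm/day.
P = E + C − dPW/dt = 2.9 + (28.1) − (+0.63) = 30.4 mm/day.

P ≈ 30.4 mm/day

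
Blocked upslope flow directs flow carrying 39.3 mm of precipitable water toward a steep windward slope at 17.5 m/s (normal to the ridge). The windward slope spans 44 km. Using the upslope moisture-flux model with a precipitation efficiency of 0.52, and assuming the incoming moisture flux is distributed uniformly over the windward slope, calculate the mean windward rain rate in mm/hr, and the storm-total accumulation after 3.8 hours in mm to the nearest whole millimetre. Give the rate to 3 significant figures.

Incoming column moisture flux per unit ridge length: F = V × PW = 17.5 × 39.3 = 687.75 mm·m/s.
Spread over the 44 km slope with efficiency ε = 0.52: R = ε·F/W = 0.52 × 687.75 / 44000 m = 8.128e-03 mm/s.
R = 8.128e-03 × 3600 = 29.3 mm/hr.
Over 3.8 h: total = 29.3 × 3.8 = 111.34 ≈ 111 mm.

R ≈ 29.3 mm/hr; total ≈ 111 mm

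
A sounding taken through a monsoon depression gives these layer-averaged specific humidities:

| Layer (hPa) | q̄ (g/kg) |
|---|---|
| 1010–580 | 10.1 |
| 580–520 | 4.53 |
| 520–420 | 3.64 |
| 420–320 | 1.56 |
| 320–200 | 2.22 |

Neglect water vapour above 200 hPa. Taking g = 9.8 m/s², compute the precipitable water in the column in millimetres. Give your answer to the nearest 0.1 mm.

PW ≈ 55.1 mm

Precipitable water is the column-integrated vapour mass per unit area: PW = (1/g) Σ q̄ Δp, with q in kg/kg and Δp in Pa (1 kg/m² of water = 1 mm).
Layer 1010–580 hPa: Δp = 430 hPa = 43000 Pa, q̄ = 0.0101 kg/kg → 0.0101 × 43000 / 9.8 = 44.32 mm
Layer 580–520 hPa: Δp = 60 hPa = 6000 Pa, q̄ = 0.00453 kg/kg → 0.00453 × 6000 / 9.8 = 2.77 mm
Layer 520–420 hPa: Δp = 100 hPa = 10000 Pa, q̄ = 0.00364 kg/kg → 0.00364 × 10000 / 9.8 = 3.71 mm
Layer 420–320 hPa: Δp = 100 hPa = 10000 Pa, q̄ = 0.00156 kg/kg → 0.00156 × 10000 / 9.8 = 1.59 mm
Layer 320–200 hPa: Δp = 120 hPa = 12000 Pa, q̄ = 0.00222 kg/kg → 0.00222 × 12000 / 9.8 = 2.72 mm
PW = 44.32 + 2.77 + 3.71 + 1.59 + 2.72 = 55.11 ≈ 55.1 mm.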